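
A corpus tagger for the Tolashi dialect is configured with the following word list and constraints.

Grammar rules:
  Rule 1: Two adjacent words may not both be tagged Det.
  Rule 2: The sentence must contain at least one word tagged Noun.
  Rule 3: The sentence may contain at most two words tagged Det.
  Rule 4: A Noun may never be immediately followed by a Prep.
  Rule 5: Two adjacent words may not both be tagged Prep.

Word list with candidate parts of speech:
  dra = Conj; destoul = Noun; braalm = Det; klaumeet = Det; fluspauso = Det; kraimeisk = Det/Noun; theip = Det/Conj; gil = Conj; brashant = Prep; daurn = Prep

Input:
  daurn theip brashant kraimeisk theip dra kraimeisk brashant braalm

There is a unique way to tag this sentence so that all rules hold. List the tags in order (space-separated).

Candidates per position — 1:daurn {Prep}; 2:theip {Det,Conj}; 3:brashant {Prep}; 4:kraimeisk {Det,Noun}; 5:theip {Det,Conj}; 6:dra {Conj}; 7:kraimeisk {Det,Noun}; 8:brashant {Prep}; 9:braalm {Det}.
Word 7 cannot be Noun — rule 4 would then fail for every completion. It is Det.
Word 2 cannot be Det — rule 3 would then fail for every completion. It is Conj.
Word 4 cannot be Det — rule 2 would then fail for every completion. It is Noun.
Word 5 cannot be Det — rule 3 would then fail for every completion. It is Conj.
The only consistent sequence is: Prep Conj Prep Noun Conj Conj Det Prep Det.
Checking: rule 1 ✓; rule 2 ✓; rule 3 ✓; rule 4 ✓; rule 5 ✓.

Prep Conj Prep Noun Conj Conj Det Prep Det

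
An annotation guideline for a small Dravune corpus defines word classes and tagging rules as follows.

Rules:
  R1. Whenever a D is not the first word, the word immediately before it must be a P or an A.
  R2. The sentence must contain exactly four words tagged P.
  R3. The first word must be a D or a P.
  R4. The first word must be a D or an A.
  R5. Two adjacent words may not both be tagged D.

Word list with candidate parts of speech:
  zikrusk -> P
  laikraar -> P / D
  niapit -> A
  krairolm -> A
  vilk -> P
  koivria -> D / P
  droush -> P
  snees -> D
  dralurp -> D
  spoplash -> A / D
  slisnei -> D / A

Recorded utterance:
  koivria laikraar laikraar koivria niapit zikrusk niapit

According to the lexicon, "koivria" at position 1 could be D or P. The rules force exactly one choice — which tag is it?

D

Candidates per position — 1:koivria {D,P}; 2:laikraar {P,D}; 3:laikraar {P,D}; 4:koivria {D,P}; 5:niapit {A}; 6:zikrusk {P}; 7:niapit {A}.
If word 1 were P, no tagging could satisfy rule 4; so word 1 is D.
If word 2 were D, no tagging could satisfy rule 1; so word 2 is P.
If word 3 were D, no tagging could satisfy rule 2; so word 3 is P.
If word 4 were D, no tagging could satisfy rule 2; so word 4 is P.
The unique satisfying tagging is: D P P P A P A.
Rule-by-rule: rule 1 satisfied; rule 2 satisfied; rule 3 satisfied; rule 4 satisfied; rule 5 satisfied.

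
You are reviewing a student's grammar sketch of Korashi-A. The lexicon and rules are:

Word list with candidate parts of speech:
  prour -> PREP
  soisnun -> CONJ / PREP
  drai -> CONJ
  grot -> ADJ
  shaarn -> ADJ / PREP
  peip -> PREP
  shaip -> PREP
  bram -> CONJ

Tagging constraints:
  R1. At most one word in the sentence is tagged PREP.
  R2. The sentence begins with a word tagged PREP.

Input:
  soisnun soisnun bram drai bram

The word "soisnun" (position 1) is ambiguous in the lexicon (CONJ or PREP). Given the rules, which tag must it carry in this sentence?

PREP

Candidates per position — 1:soisnun {CONJ,PREP}; 2:soisnun {CONJ,PREP}; 3:bram {CONJ}; 4:drai {CONJ}; 5:bram {CONJ}.
Position 1: CONJ is ruled out by rule 2; that leaves PREP.
Position 2: PREP is ruled out by rule 1; that leaves CONJ.
That leaves exactly one tagging: PREP CONJ CONJ CONJ CONJ.
Rule-by-rule: rule 1 ok; rule 2 ok.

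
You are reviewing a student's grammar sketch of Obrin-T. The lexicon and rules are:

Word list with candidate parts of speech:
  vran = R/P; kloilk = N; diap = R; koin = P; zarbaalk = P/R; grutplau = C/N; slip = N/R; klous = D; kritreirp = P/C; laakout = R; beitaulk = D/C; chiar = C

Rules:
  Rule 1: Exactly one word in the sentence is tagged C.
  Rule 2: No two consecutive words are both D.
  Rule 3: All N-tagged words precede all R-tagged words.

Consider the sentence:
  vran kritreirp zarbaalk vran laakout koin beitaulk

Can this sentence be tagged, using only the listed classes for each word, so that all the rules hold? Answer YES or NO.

Candidates per position — 1:vran {R,P}; 2:kritreirp {P,C}; 3:zarbaalk {P,R}; 4:vran {R,P}; 5:laakout {R}; 6:koin {P}; 7:beitaulk {D,C}.
One satisfying assignment: R C R R R P D.
Rule-by-rule: rule 1 ok; rule 2 ok; rule 3 ok.

YES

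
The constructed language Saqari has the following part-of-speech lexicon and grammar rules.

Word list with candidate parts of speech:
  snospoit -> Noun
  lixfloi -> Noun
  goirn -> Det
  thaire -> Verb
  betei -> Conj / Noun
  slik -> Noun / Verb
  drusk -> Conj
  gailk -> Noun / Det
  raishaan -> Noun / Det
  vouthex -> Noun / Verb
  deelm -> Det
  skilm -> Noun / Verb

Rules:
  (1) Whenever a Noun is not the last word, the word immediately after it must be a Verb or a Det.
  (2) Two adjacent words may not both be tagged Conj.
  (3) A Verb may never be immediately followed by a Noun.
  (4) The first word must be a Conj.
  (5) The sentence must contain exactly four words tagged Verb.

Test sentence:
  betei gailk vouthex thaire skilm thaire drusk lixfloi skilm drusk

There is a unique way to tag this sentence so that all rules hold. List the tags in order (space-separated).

Candidates per position — 1:betei {Conj,Noun}; 2:gailk {Noun,Det}; 3:vouthex {Noun,Verb}; 4:thaire {Verb}; 5:skilm {Noun,Verb}; 6:thaire {Verb}; 7:drusk {Conj}; 8:lixfloi {Noun}; 9:skilm {Noun,Verb}; 10:drusk {Conj}.
At position 1, choosing Noun makes rule 4 impossible to satisfy; hence Conj.
At position 5, choosing Noun makes rule 3 impossible to satisfy; hence Verb.
At position 9, choosing Noun makes rule 1 impossible to satisfy; hence Verb.
At position 3, choosing Verb makes rule 5 impossible to satisfy; hence Noun.
At position 2, choosing Noun makes rule 1 impossible to satisfy; hence Det.
The unique satisfying tagging is: Conj Det Noun Verb Verb Verb Conj Noun Verb Conj.
Checking: rule 1 holds; rule 2 holds; rule 3 holds; rule 4 holds; rule 5 holds.

Conj Det Noun Verb Verb Verb Conj Noun Verb Conj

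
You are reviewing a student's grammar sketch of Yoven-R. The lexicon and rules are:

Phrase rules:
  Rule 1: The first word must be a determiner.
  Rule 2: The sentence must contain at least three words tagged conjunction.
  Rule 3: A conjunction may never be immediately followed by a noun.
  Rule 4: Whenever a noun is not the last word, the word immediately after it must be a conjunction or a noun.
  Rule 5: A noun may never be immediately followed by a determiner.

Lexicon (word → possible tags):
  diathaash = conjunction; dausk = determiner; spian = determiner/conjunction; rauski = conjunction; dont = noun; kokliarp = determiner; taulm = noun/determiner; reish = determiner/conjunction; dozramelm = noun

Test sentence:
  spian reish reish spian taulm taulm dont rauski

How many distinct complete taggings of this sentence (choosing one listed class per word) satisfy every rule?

9

Candidates per position — 1:spian {determiner,conjunction}; 2:reish {determiner,conjunction}; 3:reish {determiner,conjunction}; 4:spian {determiner,conjunction}; 5:taulm {noun,determiner}; 6:taulm {noun,determiner}; 7:dont {noun}; 8:rauski {conjunction}.
There are 64 candidate sequences in total.
Checking each against the rules leaves 9 sequences.
Count = 9.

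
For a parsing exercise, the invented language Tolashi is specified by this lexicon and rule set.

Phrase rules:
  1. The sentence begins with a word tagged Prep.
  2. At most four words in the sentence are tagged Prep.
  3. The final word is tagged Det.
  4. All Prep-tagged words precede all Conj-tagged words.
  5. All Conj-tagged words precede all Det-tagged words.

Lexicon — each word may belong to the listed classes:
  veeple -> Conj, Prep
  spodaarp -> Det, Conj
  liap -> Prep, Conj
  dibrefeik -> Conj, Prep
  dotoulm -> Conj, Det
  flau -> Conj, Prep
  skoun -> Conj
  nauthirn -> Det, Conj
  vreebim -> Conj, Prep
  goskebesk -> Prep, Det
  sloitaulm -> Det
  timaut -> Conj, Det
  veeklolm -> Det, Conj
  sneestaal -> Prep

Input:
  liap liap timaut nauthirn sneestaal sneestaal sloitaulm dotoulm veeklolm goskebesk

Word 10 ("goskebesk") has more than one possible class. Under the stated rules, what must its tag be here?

Candidates per position — 1:liap {Prep,Conj}; 2:liap {Prep,Conj}; 3:timaut {Conj,Det}; 4:nauthirn {Det,Conj}; 5:sneestaal {Prep}; 6:sneestaal {Prep}; 7:sloitaulm {Det}; 8:dotoulm {Conj,Det}; 9:veeklolm {Det,Conj}; 10:goskebesk {Prep,Det}.
Position 1: tagging it Conj would leave rule 1 unsatisfiable, so it must be Prep.
Position 2: tagging it Conj would leave rule 4 unsatisfiable, so it must be Prep.
Position 3: tagging it Conj would leave rule 4 unsatisfiable, so it must be Det.
Position 4: tagging it Conj would leave rule 4 unsatisfiable, so it must be Det.
Position 8: tagging it Conj would leave rule 5 unsatisfiable, so it must be Det.
Position 9: tagging it Conj would leave rule 5 unsatisfiable, so it must be Det.
Position 10: tagging it Prep would leave rule 2 unsatisfiable, so it must be Det.
The unique satisfying tagging is: Prep Prep Det Det Prep Prep Det Det Det Det.
Checking: rule 1 satisfied; rule 2 satisfied; rule 3 satisfied; rule 4 satisfied; rule 5 satisfied.

Det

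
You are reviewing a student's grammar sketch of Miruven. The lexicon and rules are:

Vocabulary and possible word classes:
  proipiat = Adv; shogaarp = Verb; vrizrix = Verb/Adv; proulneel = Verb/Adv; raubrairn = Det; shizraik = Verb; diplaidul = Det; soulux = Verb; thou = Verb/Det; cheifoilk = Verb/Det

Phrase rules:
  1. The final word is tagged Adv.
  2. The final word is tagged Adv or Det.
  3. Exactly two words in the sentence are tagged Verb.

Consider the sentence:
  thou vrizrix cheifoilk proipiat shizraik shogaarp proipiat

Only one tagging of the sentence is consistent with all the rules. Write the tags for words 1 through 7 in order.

Candidates per position — 1:thou {Verb,Det}; 2:vrizrix {Verb,Adv}; 3:cheifoilk {Verb,Det}; 4:proipiat {Adv}; 5:shizraik {Verb}; 6:shogaarp {Verb}; 7:proipiat {Adv}.
Position 1: tagging it Verb would leave rule 3 unsatisfiable, so it must be Det.
Position 2: tagging it Verb would leave rule 3 unsatisfiable, so it must be Adv.
Position 3: tagging it Verb would leave rule 3 unsatisfiable, so it must be Det.
That leaves exactly one tagging: Det Adv Det Adv Verb Verb Adv.
Rule-by-rule: rule 1 ok; rule 2 ok; rule 3 ok.

Det Adv Det Adv Verb Verb Adv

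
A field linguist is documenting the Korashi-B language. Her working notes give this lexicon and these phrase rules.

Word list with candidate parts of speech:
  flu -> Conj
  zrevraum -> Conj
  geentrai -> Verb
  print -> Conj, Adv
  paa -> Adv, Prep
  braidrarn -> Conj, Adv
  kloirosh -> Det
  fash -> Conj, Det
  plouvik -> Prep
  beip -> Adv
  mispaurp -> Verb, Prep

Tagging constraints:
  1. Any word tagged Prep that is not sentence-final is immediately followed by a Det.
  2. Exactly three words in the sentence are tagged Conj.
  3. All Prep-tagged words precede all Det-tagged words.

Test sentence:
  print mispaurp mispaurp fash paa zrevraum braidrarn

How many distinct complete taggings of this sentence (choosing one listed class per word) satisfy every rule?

4

Candidates per position — 1:print {Conj,Adv}; 2:mispaurp {Verb,Prep}; 3:mispaurp {Verb,Prep}; 4:fash {Conj,Det}; 5:paa {Adv,Prep}; 6:zrevraum {Conj}; 7:braidrarn {Conj,Adv}.
There are 64 candidate sequences in total.
The sequences that satisfy every rule: Conj Verb Verb Conj Adv Conj Adv; Conj Verb Verb Det Adv Conj Conj; Conj Verb Prep Det Adv Conj Conj; Adv Verb Verb Conj Adv Conj Conj.
Count = 4.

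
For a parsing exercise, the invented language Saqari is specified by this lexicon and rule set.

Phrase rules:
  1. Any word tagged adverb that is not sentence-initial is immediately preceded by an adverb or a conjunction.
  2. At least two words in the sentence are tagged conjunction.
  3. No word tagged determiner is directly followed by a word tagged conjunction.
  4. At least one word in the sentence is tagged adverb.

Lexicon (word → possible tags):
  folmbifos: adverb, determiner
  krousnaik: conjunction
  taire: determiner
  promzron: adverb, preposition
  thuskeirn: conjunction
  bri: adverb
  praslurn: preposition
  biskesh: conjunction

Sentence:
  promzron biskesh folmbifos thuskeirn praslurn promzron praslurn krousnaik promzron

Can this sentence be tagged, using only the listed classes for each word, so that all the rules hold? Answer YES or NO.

YES

Candidates per position — 1:promzron {adverb,preposition}; 2:biskesh {conjunction}; 3:folmbifos {adverb,determiner}; 4:thuskeirn {conjunction}; 5:praslurn {preposition}; 6:promzron {adverb,preposition}; 7:praslurn {preposition}; 8:krousnaik {conjunction}; 9:promzron {adverb,preposition}.
One satisfying assignment: adverb conjunction adverb conjunction preposition preposition preposition conjunction adverb.
Checking: rule 1 satisfied; rule 2 satisfied; rule 3 satisfied; rule 4 satisfied.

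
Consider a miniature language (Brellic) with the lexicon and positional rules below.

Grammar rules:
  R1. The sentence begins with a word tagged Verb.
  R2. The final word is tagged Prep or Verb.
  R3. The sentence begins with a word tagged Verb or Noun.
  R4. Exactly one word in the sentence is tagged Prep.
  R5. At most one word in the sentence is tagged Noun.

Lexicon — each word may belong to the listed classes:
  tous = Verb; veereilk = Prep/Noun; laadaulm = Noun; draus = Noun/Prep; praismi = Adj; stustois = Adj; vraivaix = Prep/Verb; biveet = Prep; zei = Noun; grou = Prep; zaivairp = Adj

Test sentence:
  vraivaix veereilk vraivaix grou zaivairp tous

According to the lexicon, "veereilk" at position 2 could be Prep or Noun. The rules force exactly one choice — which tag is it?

Candidates per position — 1:vraivaix {Prep,Verb}; 2:veereilk {Prep,Noun}; 3:vraivaix {Prep,Verb}; 4:grou {Prep}; 5:zaivairp {Adj}; 6:tous {Verb}.
At position 1, choosing Prep makes rule 1 impossible to satisfy; hence Verb.
At position 2, choosing Prep makes rule 4 impossible to satisfy; hence Noun.
At position 3, choosing Prep makes rule 4 impossible to satisfy; hence Verb.
The only consistent sequence is: Verb Noun Verb Prep Adj Verb.
Check: rule 1 satisfied; rule 2 satisfied; rule 3 satisfied; rule 4 satisfied; rule 5 satisfied.

Noun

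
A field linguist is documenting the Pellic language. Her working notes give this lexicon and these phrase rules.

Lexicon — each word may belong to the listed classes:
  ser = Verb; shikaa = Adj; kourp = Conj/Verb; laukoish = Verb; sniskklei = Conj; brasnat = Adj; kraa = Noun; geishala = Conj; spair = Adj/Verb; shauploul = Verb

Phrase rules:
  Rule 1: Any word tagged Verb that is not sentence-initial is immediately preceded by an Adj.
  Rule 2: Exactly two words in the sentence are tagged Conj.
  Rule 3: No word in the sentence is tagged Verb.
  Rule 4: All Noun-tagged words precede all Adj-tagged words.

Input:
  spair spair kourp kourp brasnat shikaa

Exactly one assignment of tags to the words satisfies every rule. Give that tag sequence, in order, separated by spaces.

Candidates per position — 1:spair {Adj,Verb}; 2:spair {Adj,Verb}; 3:kourp {Conj,Verb}; 4:kourp {Conj,Verb}; 5:brasnat {Adj}; 6:shikaa {Adj}.
At position 1, choosing Verb makes rule 3 impossible to satisfy; hence Adj.
At position 2, choosing Verb makes rule 3 impossible to satisfy; hence Adj.
At position 3, choosing Verb makes rule 2 impossible to satisfy; hence Conj.
At position 4, choosing Verb makes rule 1 impossible to satisfy; hence Conj.
So the tagging must be: Adj Adj Conj Conj Adj Adj.
Check: rule 1 ok; rule 2 ok; rule 3 ok; rule 4 ok.

Adj Adj Conj Conj Adj Adj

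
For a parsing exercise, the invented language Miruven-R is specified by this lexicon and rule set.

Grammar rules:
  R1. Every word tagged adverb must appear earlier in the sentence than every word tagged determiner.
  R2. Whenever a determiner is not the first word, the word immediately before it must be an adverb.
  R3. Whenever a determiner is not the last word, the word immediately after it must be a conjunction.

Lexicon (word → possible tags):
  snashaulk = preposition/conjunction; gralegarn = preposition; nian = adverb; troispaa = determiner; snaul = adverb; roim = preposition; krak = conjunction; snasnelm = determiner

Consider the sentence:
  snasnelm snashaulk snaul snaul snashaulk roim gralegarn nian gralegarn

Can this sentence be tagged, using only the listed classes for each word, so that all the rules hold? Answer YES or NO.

NO

Candidates per position — 1:snasnelm {determiner}; 2:snashaulk {preposition,conjunction}; 3:snaul {adverb}; 4:snaul {adverb}; 5:snashaulk {preposition,conjunction}; 6:roim {preposition}; 7:gralegarn {preposition}; 8:nian {adverb}; 9:gralegarn {preposition}.
Rule 1 cannot be satisfied by any choice of tags from the lexicon.
So there is no consistent tagging.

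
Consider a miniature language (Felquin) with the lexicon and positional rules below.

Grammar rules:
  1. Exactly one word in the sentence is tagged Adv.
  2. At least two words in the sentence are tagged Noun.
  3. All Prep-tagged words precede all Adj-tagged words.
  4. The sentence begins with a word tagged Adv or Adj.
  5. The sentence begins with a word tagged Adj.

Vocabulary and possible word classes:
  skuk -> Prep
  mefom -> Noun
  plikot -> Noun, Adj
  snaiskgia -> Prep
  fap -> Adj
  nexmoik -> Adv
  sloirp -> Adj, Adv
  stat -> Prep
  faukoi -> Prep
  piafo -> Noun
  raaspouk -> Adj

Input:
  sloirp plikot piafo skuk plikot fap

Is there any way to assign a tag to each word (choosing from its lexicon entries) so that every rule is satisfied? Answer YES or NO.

Candidates per position — 1:sloirp {Adj,Adv}; 2:plikot {Noun,Adj}; 3:piafo {Noun}; 4:skuk {Prep}; 5:plikot {Noun,Adj}; 6:fap {Adj}.
Every candidate sequence violates at least one rule; no consistent tagging exists.

NO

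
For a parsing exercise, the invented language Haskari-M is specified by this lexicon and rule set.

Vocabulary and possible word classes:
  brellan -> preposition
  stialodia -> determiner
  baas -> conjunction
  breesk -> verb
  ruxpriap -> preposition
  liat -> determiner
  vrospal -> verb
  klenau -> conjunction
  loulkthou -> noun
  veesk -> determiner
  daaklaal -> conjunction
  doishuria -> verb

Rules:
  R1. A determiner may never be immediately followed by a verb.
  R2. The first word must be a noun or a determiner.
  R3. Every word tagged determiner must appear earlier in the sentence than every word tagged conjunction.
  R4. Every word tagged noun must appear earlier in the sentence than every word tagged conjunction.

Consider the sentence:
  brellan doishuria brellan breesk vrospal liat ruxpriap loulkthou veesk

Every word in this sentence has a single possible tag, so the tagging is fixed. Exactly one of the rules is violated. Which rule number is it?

Fixed tagging: preposition verb preposition verb verb determiner preposition noun determiner.
Applying the rules: R1 holds, R2 violated, R3 holds, R4 holds.
Only rule 2 fails.

2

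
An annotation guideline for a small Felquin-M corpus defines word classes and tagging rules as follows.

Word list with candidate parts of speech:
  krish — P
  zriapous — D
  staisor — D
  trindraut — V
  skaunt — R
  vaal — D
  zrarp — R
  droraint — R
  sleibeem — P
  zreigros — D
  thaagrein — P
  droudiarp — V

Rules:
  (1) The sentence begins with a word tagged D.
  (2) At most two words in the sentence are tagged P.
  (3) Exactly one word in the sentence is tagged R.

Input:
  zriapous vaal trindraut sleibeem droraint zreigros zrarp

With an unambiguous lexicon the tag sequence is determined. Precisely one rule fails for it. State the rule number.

Fixed tagging: D D V P R D R.
Rule check: R1 ✓, R2 ✓, R3 ✗.
Only rule 3 fails.

3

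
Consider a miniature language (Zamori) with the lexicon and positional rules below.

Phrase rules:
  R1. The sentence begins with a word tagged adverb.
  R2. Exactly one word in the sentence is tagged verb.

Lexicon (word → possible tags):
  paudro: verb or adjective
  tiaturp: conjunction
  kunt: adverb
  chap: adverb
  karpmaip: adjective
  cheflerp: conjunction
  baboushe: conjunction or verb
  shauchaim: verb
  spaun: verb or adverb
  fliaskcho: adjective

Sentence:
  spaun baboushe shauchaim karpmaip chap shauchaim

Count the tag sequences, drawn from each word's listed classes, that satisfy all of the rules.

Candidates per position — 1:spaun {verb,adverb}; 2:baboushe {conjunction,verb}; 3:shauchaim {verb}; 4:karpmaip {adjective}; 5:chap {adverb}; 6:shauchaim {verb}.
There are 4 candidate sequences in total.
Rule 2 cannot be satisfied by any choice of tags from the lexicon.
So there is no consistent tagging.
Count = 0.

0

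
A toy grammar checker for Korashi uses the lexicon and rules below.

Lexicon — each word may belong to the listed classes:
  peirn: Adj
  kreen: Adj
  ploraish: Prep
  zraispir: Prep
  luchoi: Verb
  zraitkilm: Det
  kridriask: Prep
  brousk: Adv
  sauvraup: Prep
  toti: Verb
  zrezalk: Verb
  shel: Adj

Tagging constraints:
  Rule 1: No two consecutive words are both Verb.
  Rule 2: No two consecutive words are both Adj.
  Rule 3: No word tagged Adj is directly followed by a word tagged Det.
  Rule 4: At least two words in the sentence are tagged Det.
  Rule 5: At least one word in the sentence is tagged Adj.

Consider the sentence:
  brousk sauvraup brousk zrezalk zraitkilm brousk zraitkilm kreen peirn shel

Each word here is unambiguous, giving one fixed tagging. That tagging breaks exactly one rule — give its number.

2

Fixed tagging: Adv Prep Adv Verb Det Adv Det Adj Adj Adj.
Checking each rule: R1 pass, R2 fail, R3 pass, R4 pass, R5 pass.
Only rule 2 fails.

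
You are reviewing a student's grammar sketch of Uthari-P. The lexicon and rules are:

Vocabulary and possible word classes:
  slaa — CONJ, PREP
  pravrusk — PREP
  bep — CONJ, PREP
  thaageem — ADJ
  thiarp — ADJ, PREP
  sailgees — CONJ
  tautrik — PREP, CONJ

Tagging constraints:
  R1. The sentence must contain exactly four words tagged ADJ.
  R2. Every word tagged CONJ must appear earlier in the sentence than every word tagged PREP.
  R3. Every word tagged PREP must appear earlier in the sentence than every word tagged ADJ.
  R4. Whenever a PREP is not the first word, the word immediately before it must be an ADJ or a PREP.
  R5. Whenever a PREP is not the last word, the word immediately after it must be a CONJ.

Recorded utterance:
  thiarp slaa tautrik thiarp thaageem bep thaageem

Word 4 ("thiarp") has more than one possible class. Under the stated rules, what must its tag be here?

Candidates per position — 1:thiarp {ADJ,PREP}; 2:slaa {CONJ,PREP}; 3:tautrik {PREP,CONJ}; 4:thiarp {ADJ,PREP}; 5:thaageem {ADJ}; 6:bep {CONJ,PREP}; 7:thaageem {ADJ}.
Position 1: PREP is ruled out by rule 1; that leaves ADJ.
Position 2: PREP is ruled out by rule 3; that leaves CONJ.
Position 3: PREP is ruled out by rule 3; that leaves CONJ.
Position 4: PREP is ruled out by rule 1; that leaves ADJ.
Position 6: PREP is ruled out by rule 3; that leaves CONJ.
That leaves exactly one tagging: ADJ CONJ CONJ ADJ ADJ CONJ ADJ.
Verifying each rule — rule 1 satisfied; rule 2 satisfied; rule 3 satisfied; rule 4 satisfied; rule 5 satisfied.

ADJ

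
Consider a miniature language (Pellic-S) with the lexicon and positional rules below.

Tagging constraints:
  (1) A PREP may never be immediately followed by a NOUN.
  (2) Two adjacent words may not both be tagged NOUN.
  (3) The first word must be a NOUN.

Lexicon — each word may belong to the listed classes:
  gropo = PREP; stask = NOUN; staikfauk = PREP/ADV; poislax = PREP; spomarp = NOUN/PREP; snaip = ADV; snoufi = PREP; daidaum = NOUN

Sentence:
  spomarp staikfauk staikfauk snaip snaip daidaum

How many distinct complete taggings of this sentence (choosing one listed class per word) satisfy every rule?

Candidates per position — 1:spomarp {NOUN,PREP}; 2:staikfauk {PREP,ADV}; 3:staikfauk {PREP,ADV}; 4:snaip {ADV}; 5:snaip {ADV}; 6:daidaum {NOUN}.
There are 8 candidate sequences in total.
The sequences that satisfy every rule: NOUN PREP PREP ADV ADV NOUN; NOUN PREP ADV ADV ADV NOUN; NOUN ADV PREP ADV ADV NOUN; NOUN ADV ADV ADV ADV NOUN.
Count = 4.

4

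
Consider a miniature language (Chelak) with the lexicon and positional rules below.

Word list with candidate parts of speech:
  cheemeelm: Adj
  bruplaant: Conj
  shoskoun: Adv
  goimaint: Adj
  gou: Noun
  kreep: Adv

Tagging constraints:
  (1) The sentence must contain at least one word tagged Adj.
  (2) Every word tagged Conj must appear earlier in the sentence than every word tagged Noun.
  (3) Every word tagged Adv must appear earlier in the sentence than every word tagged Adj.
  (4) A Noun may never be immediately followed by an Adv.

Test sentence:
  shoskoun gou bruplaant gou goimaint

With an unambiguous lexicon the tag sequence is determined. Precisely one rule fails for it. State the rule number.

Fixed tagging: Adv Noun Conj Noun Adj.
Checking each rule: R1 ✓, R2 ✗, R3 ✓, R4 ✓.
Only rule 2 fails.

2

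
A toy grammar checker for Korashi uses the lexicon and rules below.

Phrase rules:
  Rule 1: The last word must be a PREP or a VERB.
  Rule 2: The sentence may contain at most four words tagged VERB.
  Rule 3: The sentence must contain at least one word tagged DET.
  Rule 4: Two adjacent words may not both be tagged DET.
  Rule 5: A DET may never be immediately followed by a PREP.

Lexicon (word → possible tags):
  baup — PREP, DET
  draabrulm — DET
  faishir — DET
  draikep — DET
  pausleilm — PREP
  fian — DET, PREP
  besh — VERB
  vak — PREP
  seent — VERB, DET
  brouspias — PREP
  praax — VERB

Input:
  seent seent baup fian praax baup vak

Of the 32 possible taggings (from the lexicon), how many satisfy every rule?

Candidates per position — 1:seent {VERB,DET}; 2:seent {VERB,DET}; 3:baup {PREP,DET}; 4:fian {DET,PREP}; 5:praax {VERB}; 6:baup {PREP,DET}; 7:vak {PREP}.
There are 32 candidate sequences in total.
The sequences that satisfy every rule: VERB VERB PREP DET VERB PREP PREP; DET VERB PREP DET VERB PREP PREP; DET VERB PREP PREP VERB PREP PREP.
Count = 3.

3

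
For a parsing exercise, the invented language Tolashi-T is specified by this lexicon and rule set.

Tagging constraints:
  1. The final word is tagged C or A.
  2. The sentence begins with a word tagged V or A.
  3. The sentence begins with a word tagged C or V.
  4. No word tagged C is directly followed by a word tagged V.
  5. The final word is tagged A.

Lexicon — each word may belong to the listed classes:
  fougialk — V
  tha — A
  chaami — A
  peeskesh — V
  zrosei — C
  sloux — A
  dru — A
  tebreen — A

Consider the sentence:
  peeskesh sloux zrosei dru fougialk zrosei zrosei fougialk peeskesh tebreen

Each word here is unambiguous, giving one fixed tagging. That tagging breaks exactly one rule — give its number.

Fixed tagging: V A C A V C C V V A.
Applying the rules: R1 ✓, R2 ✓, R3 ✓, R4 ✗, R5 ✓.
Only rule 4 fails.

4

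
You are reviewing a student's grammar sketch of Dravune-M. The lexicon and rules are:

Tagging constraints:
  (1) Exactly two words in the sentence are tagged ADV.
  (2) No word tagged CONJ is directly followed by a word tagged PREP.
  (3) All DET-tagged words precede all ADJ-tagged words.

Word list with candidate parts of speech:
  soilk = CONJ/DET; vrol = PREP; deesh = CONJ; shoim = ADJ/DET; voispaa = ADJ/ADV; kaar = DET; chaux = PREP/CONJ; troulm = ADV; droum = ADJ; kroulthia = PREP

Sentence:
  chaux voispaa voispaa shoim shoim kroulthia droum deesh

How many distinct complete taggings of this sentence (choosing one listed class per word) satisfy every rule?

6

Candidates per position — 1:chaux {PREP,CONJ}; 2:voispaa {ADJ,ADV}; 3:voispaa {ADJ,ADV}; 4:shoim {ADJ,DET}; 5:shoim {ADJ,DET}; 6:kroulthia {PREP}; 7:droum {ADJ}; 8:deesh {CONJ}.
There are 32 candidate sequences in total.
Checking each against the rules leaves 6 sequences.
Count = 6.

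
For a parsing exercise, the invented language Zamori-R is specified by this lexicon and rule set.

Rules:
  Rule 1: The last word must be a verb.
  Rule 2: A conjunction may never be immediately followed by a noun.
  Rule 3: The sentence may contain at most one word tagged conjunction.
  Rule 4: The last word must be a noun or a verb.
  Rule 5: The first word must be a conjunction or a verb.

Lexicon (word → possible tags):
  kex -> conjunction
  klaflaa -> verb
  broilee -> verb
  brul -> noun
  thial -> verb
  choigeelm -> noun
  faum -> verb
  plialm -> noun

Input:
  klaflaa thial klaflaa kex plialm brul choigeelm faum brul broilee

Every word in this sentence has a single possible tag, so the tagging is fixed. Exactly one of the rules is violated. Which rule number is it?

Fixed tagging: verb verb verb conjunction noun noun noun verb noun verb.
Rule check: R1 ✓, R2 ✗, R3 ✓, R4 ✓, R5 ✓.
Only rule 2 fails.

2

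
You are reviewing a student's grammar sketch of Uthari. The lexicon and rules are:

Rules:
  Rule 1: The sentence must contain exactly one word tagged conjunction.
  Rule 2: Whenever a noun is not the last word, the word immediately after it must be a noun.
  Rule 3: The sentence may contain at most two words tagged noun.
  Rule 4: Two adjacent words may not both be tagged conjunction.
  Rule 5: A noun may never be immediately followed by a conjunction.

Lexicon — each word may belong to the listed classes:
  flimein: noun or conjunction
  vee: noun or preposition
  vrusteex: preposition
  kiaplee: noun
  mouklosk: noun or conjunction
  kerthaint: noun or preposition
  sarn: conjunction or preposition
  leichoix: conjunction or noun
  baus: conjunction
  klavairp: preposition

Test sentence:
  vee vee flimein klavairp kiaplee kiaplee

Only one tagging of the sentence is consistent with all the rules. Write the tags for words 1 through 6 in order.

preposition preposition conjunction preposition noun noun

Candidates per position — 1:vee {noun,preposition}; 2:vee {noun,preposition}; 3:flimein {noun,conjunction}; 4:klavairp {preposition}; 5:kiaplee {noun}; 6:kiaplee {noun}.
If word 1 were noun, no tagging could satisfy rule 2; so word 1 is preposition.
If word 2 were noun, no tagging could satisfy rule 2; so word 2 is preposition.
If word 3 were noun, no tagging could satisfy rule 1; so word 3 is conjunction.
So the tagging must be: preposition preposition conjunction preposition noun noun.
Rule-by-rule: rule 1 ✓; rule 2 ✓; rule 3 ✓; rule 4 ✓; rule 5 ✓.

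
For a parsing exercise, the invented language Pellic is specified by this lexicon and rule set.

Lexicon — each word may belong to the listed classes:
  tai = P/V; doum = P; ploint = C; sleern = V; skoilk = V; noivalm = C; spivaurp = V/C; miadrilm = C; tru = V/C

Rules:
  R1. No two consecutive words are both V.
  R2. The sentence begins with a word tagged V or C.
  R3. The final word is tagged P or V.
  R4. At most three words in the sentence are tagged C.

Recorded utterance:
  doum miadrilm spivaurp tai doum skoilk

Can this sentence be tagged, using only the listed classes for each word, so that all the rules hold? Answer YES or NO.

NO

Candidates per position — 1:doum {P}; 2:miadrilm {C}; 3:spivaurp {V,C}; 4:tai {P,V}; 5:doum {P}; 6:skoilk {V}.
Rule 2 cannot be satisfied by any choice of tags from the lexicon.
So there is no consistent tagging.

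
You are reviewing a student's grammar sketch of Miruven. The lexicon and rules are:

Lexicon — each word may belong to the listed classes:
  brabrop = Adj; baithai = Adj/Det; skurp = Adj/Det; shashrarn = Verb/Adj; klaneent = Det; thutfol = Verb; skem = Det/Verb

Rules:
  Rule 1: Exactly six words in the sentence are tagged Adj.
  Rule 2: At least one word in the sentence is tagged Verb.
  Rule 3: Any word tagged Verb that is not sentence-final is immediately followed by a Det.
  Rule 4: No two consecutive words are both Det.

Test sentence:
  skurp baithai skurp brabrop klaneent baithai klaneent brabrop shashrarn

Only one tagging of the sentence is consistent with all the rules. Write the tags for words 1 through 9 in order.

Candidates per position — 1:skurp {Adj,Det}; 2:baithai {Adj,Det}; 3:skurp {Adj,Det}; 4:brabrop {Adj}; 5:klaneent {Det}; 6:baithai {Adj,Det}; 7:klaneent {Det}; 8:brabrop {Adj}; 9:shashrarn {Verb,Adj}.
At position 6, choosing Det makes rule 4 impossible to satisfy; hence Adj.
At position 9, choosing Adj makes rule 2 impossible to satisfy; hence Verb.
At position 1, choosing Det makes rule 1 impossible to satisfy; hence Adj.
At position 2, choosing Det makes rule 1 impossible to satisfy; hence Adj.
At position 3, choosing Det makes rule 1 impossible to satisfy; hence Adj.
The unique satisfying tagging is: Adj Adj Adj Adj Det Adj Det Adj Verb.
Check: rule 1 ok; rule 2 ok; rule 3 ok; rule 4 ok.

Adj Adj Adj Adj Det Adj Det Adj Verb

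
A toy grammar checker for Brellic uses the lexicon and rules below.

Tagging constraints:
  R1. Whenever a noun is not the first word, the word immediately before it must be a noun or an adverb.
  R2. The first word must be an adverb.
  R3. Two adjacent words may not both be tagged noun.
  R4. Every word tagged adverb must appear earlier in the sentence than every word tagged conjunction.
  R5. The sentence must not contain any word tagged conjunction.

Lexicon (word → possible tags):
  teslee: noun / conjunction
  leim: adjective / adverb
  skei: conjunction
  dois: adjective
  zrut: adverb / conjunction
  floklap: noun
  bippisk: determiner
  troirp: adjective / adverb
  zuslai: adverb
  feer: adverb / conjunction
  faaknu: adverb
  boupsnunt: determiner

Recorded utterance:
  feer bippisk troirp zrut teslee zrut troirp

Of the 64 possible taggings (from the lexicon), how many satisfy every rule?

Candidates per position — 1:feer {adverb,conjunction}; 2:bippisk {determiner}; 3:troirp {adjective,adverb}; 4:zrut {adverb,conjunction}; 5:teslee {noun,conjunction}; 6:zrut {adverb,conjunction}; 7:troirp {adjective,adverb}.
There are 64 candidate sequences in total.
The sequences that satisfy every rule: adverb determiner adjective adverb noun adverb adjective; adverb determiner adjective adverb noun adverb adverb; adverb determiner adverb adverb noun adverb adjective; adverb determiner adverb adverb noun adverb adverb.
Count = 4.

4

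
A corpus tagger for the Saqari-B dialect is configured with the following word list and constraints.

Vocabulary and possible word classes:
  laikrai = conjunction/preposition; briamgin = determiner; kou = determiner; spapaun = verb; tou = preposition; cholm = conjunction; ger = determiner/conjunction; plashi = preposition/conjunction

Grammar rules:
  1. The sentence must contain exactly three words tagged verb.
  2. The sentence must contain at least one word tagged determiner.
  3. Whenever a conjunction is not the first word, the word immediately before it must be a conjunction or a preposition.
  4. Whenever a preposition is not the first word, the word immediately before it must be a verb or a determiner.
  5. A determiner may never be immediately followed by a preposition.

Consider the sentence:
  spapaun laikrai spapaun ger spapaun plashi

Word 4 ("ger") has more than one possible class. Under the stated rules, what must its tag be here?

determiner

Candidates per position — 1:spapaun {verb}; 2:laikrai {conjunction,preposition}; 3:spapaun {verb}; 4:ger {determiner,conjunction}; 5:spapaun {verb}; 6:plashi {preposition,conjunction}.
Position 2: conjunction is ruled out by rule 3; that leaves preposition.
Position 4: conjunction is ruled out by rule 2; that leaves determiner.
Position 6: conjunction is ruled out by rule 3; that leaves preposition.
The unique satisfying tagging is: verb preposition verb determiner verb preposition.
Checking: rule 1 satisfied; rule 2 satisfied; rule 3 satisfied; rule 4 satisfied; rule 5 satisfied.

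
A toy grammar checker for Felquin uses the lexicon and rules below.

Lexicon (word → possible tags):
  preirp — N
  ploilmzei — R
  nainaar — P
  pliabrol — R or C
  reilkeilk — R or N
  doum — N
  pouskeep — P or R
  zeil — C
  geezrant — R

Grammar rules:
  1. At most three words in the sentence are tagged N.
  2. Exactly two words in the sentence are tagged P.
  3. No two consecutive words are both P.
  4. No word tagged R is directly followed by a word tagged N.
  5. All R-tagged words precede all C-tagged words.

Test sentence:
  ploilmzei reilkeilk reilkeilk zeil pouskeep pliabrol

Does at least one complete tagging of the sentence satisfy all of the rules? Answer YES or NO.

NO

Candidates per position — 1:ploilmzei {R}; 2:reilkeilk {R,N}; 3:reilkeilk {R,N}; 4:zeil {C}; 5:pouskeep {P,R}; 6:pliabrol {R,C}.
Rule 2 cannot be satisfied by any choice of tags from the lexicon.
So there is no consistent tagging.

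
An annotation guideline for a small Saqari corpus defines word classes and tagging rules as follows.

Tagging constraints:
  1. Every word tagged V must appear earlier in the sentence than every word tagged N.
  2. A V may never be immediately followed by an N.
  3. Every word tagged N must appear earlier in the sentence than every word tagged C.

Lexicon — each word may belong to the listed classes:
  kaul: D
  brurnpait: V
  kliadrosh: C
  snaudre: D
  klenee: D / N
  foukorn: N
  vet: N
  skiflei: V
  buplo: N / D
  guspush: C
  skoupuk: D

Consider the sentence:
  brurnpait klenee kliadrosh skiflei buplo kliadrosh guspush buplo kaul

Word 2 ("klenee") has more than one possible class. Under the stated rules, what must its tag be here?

D

Candidates per position — 1:brurnpait {V}; 2:klenee {D,N}; 3:kliadrosh {C}; 4:skiflei {V}; 5:buplo {N,D}; 6:kliadrosh {C}; 7:guspush {C}; 8:buplo {N,D}; 9:kaul {D}.
Word 2 cannot be N — rule 1 would then fail for every completion. It is D.
Word 5 cannot be N — rule 2 would then fail for every completion. It is D.
Word 8 cannot be N — rule 3 would then fail for every completion. It is D.
The unique satisfying tagging is: V D C V D C C D D.
Checking: rule 1 satisfied; rule 2 satisfied; rule 3 satisfied.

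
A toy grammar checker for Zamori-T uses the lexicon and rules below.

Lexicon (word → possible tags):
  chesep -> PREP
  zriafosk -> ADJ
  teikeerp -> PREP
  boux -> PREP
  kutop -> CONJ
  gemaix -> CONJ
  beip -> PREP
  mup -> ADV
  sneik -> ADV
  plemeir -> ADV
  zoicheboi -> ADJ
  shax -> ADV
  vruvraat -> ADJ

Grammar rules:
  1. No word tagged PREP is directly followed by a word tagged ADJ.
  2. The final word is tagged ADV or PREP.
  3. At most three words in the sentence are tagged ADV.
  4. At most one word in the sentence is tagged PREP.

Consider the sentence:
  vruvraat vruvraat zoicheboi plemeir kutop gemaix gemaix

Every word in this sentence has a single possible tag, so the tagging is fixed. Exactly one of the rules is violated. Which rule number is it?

Fixed tagging: ADJ ADJ ADJ ADV CONJ CONJ CONJ.
Applying the rules: R1 holds, R2 violated, R3 holds, R4 holds.
Only rule 2 fails.

2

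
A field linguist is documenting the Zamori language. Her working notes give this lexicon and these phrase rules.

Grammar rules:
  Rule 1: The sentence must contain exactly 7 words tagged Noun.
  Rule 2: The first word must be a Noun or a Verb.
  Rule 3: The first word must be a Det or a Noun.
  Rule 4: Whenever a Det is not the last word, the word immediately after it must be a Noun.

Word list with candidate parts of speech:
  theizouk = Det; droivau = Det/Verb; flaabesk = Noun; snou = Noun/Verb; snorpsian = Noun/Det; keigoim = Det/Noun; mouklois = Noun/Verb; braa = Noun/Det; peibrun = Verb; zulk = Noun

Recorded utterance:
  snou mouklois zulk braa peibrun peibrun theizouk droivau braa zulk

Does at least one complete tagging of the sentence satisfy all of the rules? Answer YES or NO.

NO

Candidates per position — 1:snou {Noun,Verb}; 2:mouklois {Noun,Verb}; 3:zulk {Noun}; 4:braa {Noun,Det}; 5:peibrun {Verb}; 6:peibrun {Verb}; 7:theizouk {Det}; 8:droivau {Det,Verb}; 9:braa {Noun,Det}; 10:zulk {Noun}.
Rule 1 cannot be satisfied by any choice of tags from the lexicon.
So there is no consistent tagging.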